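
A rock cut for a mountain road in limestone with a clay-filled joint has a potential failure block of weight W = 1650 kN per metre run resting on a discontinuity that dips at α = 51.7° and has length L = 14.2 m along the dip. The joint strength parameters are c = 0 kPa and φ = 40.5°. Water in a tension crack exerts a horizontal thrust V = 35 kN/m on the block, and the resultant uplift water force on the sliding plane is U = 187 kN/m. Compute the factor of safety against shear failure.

FS = 0.52

Resolving the block weight along and normal to the plane and applying the Mohr–Coulomb strength on the joint:
N' = W cosα − U − V sinα = 1650·cos51.7° − 187 − 35·sin51.7° = 808.2 kN/m
Driving force T = W sinα + V cosα = 1650·sin51.7° + 35·cos51.7° = 1316.6 kN/m
Resisting force R = c·L + N'·tanφ = 0·14.2 + 808.2·tan40.5° = 0.0 + 690.2 = 690.2 kN/m
FS = R / T = 690.2 / 1316.6 = 0.524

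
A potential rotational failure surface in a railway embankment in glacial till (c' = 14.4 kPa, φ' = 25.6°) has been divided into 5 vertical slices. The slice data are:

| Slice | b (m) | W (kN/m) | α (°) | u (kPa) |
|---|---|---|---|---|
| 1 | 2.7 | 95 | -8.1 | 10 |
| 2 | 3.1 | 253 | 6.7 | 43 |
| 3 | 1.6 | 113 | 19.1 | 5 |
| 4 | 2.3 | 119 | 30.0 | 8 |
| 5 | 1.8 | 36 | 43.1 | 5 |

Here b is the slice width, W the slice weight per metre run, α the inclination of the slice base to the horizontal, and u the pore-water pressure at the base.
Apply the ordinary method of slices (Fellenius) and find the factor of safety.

Ordinary method of slices: FS = Σ[c'·Δl_i + (W_i cosα_i − u_i·Δl_i)·tanφ'] / Σ W_i sinα_i, with Δl_i = b_i / cosα_i.
Slice 1: Δl = 2.7/cos(-8.1°) = 2.727 m; N'_1 = 95·cos(-8.1°) − 10·2.727 = 66.8; c'Δl = 39.27; W sinα = -13.4
Slice 2: Δl = 3.1/cos6.7° = 3.121 m; N'_2 = 253·cos6.7° − 43·3.121 = 117.1; c'Δl = 44.95; W sinα = 29.5
Slice 3: Δl = 1.6/cos19.1° = 1.693 m; N'_3 = 113·cos19.1° − 5·1.693 = 98.3; c'Δl = 24.38; W sinα = 37.0
Slice 4: Δl = 2.3/cos30.0° = 2.656 m; N'_4 = 119·cos30.0° − 8·2.656 = 81.8; c'Δl = 38.24; W sinα = 59.5
Slice 5: Δl = 1.8/cos43.1° = 2.465 m; N'_5 = 36·cos43.1° − 5·2.465 = 14.0; c'Δl = 35.50; W sinα = 24.6
Σc'Δl = 182.3 kN/m; ΣN' = 377.9 kN/m; ΣW sinα = 137.2 kN/m
Resisting = 182.3 + 377.9·tan25.6° = 182.3 + 181.1 = 363.4 kN/m
FS = 363.4 / 137.2 = 2.649

FS = 2.65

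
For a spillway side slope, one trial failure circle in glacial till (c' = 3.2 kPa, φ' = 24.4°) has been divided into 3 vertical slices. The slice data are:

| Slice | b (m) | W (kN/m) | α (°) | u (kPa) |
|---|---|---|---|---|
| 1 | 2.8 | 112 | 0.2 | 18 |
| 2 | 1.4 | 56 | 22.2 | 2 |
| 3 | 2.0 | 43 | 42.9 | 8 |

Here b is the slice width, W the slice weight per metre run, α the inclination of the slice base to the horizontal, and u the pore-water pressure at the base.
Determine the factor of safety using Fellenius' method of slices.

FS = 1.52

Ordinary method of slices: FS = Σ[c'·Δl_i + (W_i cosα_i − u_i·Δl_i)·tanφ'] / Σ W_i sinα_i, with Δl_i = b_i / cosα_i.
Slice 1: Δl = 2.8/cos0.2° = 2.800 m; N'_1 = 112·cos0.2° − 18·2.800 = 61.6; c'Δl = 8.96; W sinα = 0.4
Slice 2: Δl = 1.4/cos22.2° = 1.512 m; N'_2 = 56·cos22.2° − 2·1.512 = 48.8; c'Δl = 4.84; W sinα = 21.2
Slice 3: Δl = 2.0/cos42.9° = 2.730 m; N'_3 = 43·cos42.9° − 8·2.730 = 9.7; c'Δl = 8.74; W sinα = 29.3
Σc'Δl = 22.5 kN/m; ΣN' = 120.1 kN/m; ΣW sinα = 50.8 kN/m
Resisting = 22.5 + 120.1·tan24.4° = 22.5 + 54.5 = 77.0 kN/m
FS = 77.0 / 50.8 = 1.515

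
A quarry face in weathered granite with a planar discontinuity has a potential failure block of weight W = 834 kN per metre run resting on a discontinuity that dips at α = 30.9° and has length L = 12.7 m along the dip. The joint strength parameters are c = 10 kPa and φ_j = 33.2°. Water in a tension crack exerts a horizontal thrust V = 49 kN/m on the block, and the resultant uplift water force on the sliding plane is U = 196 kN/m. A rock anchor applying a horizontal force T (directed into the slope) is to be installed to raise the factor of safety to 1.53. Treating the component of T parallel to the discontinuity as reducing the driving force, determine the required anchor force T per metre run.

Resolving forces along and normal to the sliding plane, with the horizontal anchor force T adding T·sinα to the effective normal force and T·cosα acting up the plane against the driving force:
FS = [cL + (W cosα − U − V sinα + T sinα) tanφ_j] / [W sinα + V cosα − T cosα]
Without the anchor: N' = 494.5 kN/m, driving T_d = 470.3 kN/m, resisting R = 10·12.7 + 494.5·tan33.2° = 450.6 kN/m, FS = 0.96.
Setting FS = 1.53 and solving for T:
1.53·(470.3 − T cos30.9°) = 450.6 + T sin30.9°·tan33.2°
T·(sin30.9°·tan33.2° + 1.53·cos30.9°) = 1.53·470.3 − 450.6
T·(0.5135·0.6544 + 1.53·0.8581) = 719.6 − 450.6 = 269.1
T·1.6489 = 269.1
T = 163.2 kN/m

T = 163 kN/m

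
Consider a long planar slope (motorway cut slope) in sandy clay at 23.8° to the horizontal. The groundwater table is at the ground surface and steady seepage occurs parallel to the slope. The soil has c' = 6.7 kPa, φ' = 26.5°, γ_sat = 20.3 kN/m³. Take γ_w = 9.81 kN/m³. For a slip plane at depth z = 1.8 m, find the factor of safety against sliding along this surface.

With seepage parallel to the slope and the water table at the surface, the effective normal stress on the slip plane uses the buoyant unit weight γ' = γ_sat − γ_w while the driving shear stress uses γ_sat:
FS = [c' + γ' z cos²β tanφ'] / [γ_sat z sinβ cosβ]
γ' = 20.3 − 9.81 = 10.49 kN/m³
Numerator = 6.7 + 10.49·1.8·cos²23.8°·tan26.5° = 6.7 + 10.49·1.8·0.8372·0.4986 = 14.581 kPa
Denominator = 20.3·1.8·sin23.8°·cos23.8° = 20.3·1.8·0.4035·0.9150 = 13.492 kPa
FS = 14.581 / 13.492 = 1.081

FS = 1.08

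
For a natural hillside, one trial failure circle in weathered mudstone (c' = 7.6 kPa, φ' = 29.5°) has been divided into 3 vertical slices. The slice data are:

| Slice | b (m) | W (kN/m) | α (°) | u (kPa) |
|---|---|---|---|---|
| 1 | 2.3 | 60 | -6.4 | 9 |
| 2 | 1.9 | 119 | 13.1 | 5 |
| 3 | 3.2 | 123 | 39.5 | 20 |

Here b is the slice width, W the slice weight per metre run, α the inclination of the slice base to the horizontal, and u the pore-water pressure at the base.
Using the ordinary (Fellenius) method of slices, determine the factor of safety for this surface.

FS = 1.55

Ordinary method of slices: FS = Σ[c'·Δl_i + (W_i cosα_i − u_i·Δl_i)·tanφ'] / Σ W_i sinα_i, with Δl_i = b_i / cosα_i.
Slice 1: Δl = 2.3/cos(-6.4°) = 2.314 m; N'_1 = 60·cos(-6.4°) − 9·2.314 = 38.8; c'Δl = 17.59; W sinα = -6.7
Slice 2: Δl = 1.9/cos13.1° = 1.951 m; N'_2 = 119·cos13.1° − 5·1.951 = 106.1; c'Δl = 14.83; W sinα = 27.0
Slice 3: Δl = 3.2/cos39.5° = 4.147 m; N'_3 = 123·cos39.5° − 20·4.147 = 12.0; c'Δl = 31.52; W sinα = 78.2
Σc'Δl = 63.9 kN/m; ΣN' = 156.9 kN/m; ΣW sinα = 98.5 kN/m
Resisting = 63.9 + 156.9·tan29.5° = 63.9 + 88.8 = 152.7 kN/m
FS = 152.7 / 98.5 = 1.550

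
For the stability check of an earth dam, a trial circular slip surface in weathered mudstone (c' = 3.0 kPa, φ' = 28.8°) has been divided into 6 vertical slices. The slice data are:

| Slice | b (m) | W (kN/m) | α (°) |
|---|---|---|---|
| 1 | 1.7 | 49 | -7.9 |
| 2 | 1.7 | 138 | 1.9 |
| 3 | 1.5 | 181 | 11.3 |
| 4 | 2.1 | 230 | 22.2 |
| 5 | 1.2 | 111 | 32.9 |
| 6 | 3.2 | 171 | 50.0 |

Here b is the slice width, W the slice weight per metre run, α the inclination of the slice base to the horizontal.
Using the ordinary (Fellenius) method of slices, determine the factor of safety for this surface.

Ordinary method of slices: FS = Σ[c'·Δl_i + (W_i cosα_i)·tanφ'] / Σ W_i sinα_i, with Δl_i = b_i / cosα_i.
Slice 1: Δl = 1.7/cos(-7.9°) = 1.716 m; N'_1 = 49·cos(-7.9°) = 48.5; c'Δl = 5.15; W sinα = -6.7
Slice 2: Δl = 1.7/cos1.9° = 1.701 m; N'_2 = 138·cos1.9° = 137.9; c'Δl = 5.10; W sinα = 4.6
Slice 3: Δl = 1.5/cos11.3° = 1.530 m; N'_3 = 181·cos11.3° = 177.5; c'Δl = 4.59; W sinα = 35.5
Slice 4: Δl = 2.1/cos22.2° = 2.268 m; N'_4 = 230·cos22.2° = 213.0; c'Δl = 6.80; W sinα = 86.9
Slice 5: Δl = 1.2/cos32.9° = 1.429 m; N'_5 = 111·cos32.9° = 93.2; c'Δl = 4.29; W sinα = 60.3
Slice 6: Δl = 3.2/cos50.0° = 4.978 m; N'_6 = 171·cos50.0° = 109.9; c'Δl = 14.93; W sinα = 131.0
Σc'Δl = 40.9 kN/m; ΣN' = 780.0 kN/m; ΣW sinα = 311.5 kN/m
Resisting = 40.9 + 780.0·tan28.8° = 40.9 + 428.8 = 469.7 kN/m
FS = 469.7 / 311.5 = 1.508

FS = 1.51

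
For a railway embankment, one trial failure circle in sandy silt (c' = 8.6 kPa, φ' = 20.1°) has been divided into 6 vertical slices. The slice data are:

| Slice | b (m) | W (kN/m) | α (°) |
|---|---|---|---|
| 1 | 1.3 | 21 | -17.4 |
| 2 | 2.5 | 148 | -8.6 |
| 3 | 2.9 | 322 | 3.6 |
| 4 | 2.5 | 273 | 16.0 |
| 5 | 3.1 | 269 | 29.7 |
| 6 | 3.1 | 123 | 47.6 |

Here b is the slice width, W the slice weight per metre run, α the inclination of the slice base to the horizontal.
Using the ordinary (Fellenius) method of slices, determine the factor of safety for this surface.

Ordinary method of slices: FS = Σ[c'·Δl_i + (W_i cosα_i)·tanφ'] / Σ W_i sinα_i, with Δl_i = b_i / cosα_i.
Slice 1: Δl = 1.3/cos(-17.4°) = 1.362 m; N'_1 = 21·cos(-17.4°) = 20.0; c'Δl = 11.72; W sinα = -6.3
Slice 2: Δl = 2.5/cos(-8.6°) = 2.528 m; N'_2 = 148·cos(-8.6°) = 146.3; c'Δl = 21.74; W sinα = -22.1
Slice 3: Δl = 2.9/cos3.6° = 2.906 m; N'_3 = 322·cos3.6° = 321.4; c'Δl = 24.99; W sinα = 20.2
Slice 4: Δl = 2.5/cos16.0° = 2.601 m; N'_4 = 273·cos16.0° = 262.4; c'Δl = 22.37; W sinα = 75.2
Slice 5: Δl = 3.1/cos29.7° = 3.569 m; N'_5 = 269·cos29.7° = 233.7; c'Δl = 30.69; W sinα = 133.3
Slice 6: Δl = 3.1/cos47.6° = 4.597 m; N'_6 = 123·cos47.6° = 82.9; c'Δl = 39.54; W sinα = 90.8
Σc'Δl = 151.0 kN/m; ΣN' = 1066.8 kN/m; ΣW sinα = 291.2 kN/m
Resisting = 151.0 + 1066.8·tan20.1° = 151.0 + 390.4 = 541.4 kN/m
FS = 541.4 / 291.2 = 1.860

FS = 1.86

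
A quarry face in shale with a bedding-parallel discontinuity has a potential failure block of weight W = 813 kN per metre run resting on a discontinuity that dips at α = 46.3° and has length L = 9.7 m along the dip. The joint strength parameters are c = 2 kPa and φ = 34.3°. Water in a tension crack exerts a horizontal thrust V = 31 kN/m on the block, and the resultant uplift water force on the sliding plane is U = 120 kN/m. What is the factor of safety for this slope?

FS = 0.50

Resolving the block weight along and normal to the plane and applying the Mohr–Coulomb strength on the joint:
N' = W cosα − U − V sinα = 813·cos46.3° − 120 − 31·sin46.3° = 419.3 kN/m
Driving force T = W sinα + V cosα = 813·sin46.3° + 31·cos46.3° = 609.2 kN/m
Resisting force R = c·L + N'·tanφ = 2·9.7 + 419.3·tan34.3° = 19.4 + 286.0 = 305.4 kN/m
FS = R / T = 305.4 / 609.2 = 0.501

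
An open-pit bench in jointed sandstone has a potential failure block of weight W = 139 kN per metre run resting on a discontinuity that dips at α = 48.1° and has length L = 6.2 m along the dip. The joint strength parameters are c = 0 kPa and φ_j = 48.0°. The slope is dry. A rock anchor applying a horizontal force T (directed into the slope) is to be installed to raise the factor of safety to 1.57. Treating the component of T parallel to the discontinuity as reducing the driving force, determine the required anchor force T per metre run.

Resolving forces along and normal to the sliding plane, with the horizontal anchor force T adding T·sinα to the effective normal force and T·cosα acting up the plane against the driving force:
FS = [cL + (W cosα + T sinα) tanφ_j] / [W sinα − T cosα]
Without the anchor: N' = 92.8 kN/m, driving T_d = 103.5 kN/m, resisting R = 0·6.2 + 92.8·tan48.0° = 103.1 kN/m, FS = 1.00.
Setting FS = 1.57 and solving for T:
1.57·(103.5 − T cos48.1°) = 103.1 + T sin48.1°·tan48.0°
T·(sin48.1°·tan48.0° + 1.57·cos48.1°) = 1.57·103.5 − 103.1
T·(0.7443·1.1106 + 1.57·0.6678) = 162.4 − 103.1 = 59.3
T·1.8751 = 59.3
T = 31.6 kN/m

T = 32 kN/m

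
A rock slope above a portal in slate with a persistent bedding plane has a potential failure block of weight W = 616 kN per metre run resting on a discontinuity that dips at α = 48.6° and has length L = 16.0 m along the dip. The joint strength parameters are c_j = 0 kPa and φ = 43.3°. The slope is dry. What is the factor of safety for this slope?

Resolving the block weight along and normal to the plane and applying the Mohr–Coulomb strength on the joint:
N' = W cosα = 616·cos48.6° = 407.4 kN/m
Driving force T = W sinα = 616·sin48.6° = 462.1 kN/m
Resisting force R = c_j·L + N'·tanφ = 0·16.0 + 407.4·tan43.3° = 0.0 + 383.9 = 383.9 kN/m
FS = R / T = 383.9 / 462.1 = 0.831

FS = 0.83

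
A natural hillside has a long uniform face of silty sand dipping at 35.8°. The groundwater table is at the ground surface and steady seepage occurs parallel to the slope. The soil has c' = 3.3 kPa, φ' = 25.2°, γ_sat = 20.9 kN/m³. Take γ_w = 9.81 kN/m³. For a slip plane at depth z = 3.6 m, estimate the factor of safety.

FS = 0.44

With seepage parallel to the slope and the water table at the surface, the effective normal stress on the slip plane uses the buoyant unit weight γ' = γ_sat − γ_w while the driving shear stress uses γ_sat:
FS = [c' + γ' z cos²β tanφ'] / [γ_sat z sinβ cosβ]
γ' = 20.9 − 9.81 = 11.09 kN/m³
Numerator = 3.3 + 11.09·3.6·cos²35.8°·tan25.2° = 3.3 + 11.09·3.6·0.6578·0.4706 = 15.658 kPa
Denominator = 20.9·3.6·sin35.8°·cos35.8° = 20.9·3.6·0.5850·0.8111 = 35.697 kPa
FS = 15.658 / 35.697 = 0.439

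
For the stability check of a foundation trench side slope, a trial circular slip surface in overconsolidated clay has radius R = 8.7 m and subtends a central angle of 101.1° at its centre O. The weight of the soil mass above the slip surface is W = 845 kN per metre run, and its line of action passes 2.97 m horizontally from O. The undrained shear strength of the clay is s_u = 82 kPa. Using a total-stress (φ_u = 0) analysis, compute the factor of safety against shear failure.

FS = 4.36

Taking moments about the centre O, the resisting moment is provided by the undrained shear strength acting along the arc:
Arc length L_a = R·θ = 8.7·(101.1°·π/180) = 8.7·1.7645 = 15.35 m
M_R = s_u·L_a·R = 82·15.35·8.7 = 10951.7 kN·m/m
M_D = W·d = 845·2.97 = 2509.7 kN·m/m
FS = M_R / M_D = 10951.7 / 2509.7 = 4.364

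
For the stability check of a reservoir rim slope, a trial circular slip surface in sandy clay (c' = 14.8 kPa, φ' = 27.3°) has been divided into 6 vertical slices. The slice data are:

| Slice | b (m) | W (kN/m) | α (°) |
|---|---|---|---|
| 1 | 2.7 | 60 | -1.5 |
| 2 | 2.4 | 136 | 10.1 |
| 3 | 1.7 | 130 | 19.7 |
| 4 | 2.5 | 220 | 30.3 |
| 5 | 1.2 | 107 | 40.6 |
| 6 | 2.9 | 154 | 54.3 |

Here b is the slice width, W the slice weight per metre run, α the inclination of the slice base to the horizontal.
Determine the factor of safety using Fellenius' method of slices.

Ordinary method of slices: FS = Σ[c'·Δl_i + (W_i cosα_i)·tanφ'] / Σ W_i sinα_i, with Δl_i = b_i / cosα_i.
Slice 1: Δl = 2.7/cos(-1.5°) = 2.701 m; N'_1 = 60·cos(-1.5°) = 60.0; c'Δl = 39.97; W sinα = -1.6
Slice 2: Δl = 2.4/cos10.1° = 2.438 m; N'_2 = 136·cos10.1° = 133.9; c'Δl = 36.08; W sinα = 23.8
Slice 3: Δl = 1.7/cos19.7° = 1.806 m; N'_3 = 130·cos19.7° = 122.4; c'Δl = 26.72; W sinα = 43.8
Slice 4: Δl = 2.5/cos30.3° = 2.896 m; N'_4 = 220·cos30.3° = 189.9; c'Δl = 42.85; W sinα = 111.0
Slice 5: Δl = 1.2/cos40.6° = 1.580 m; N'_5 = 107·cos40.6° = 81.2; c'Δl = 23.39; W sinα = 69.6
Slice 6: Δl = 2.9/cos54.3° = 4.970 m; N'_6 = 154·cos54.3° = 89.9; c'Δl = 73.55; W sinα = 125.1
Σc'Δl = 242.6 kN/m; ΣN' = 677.3 kN/m; ΣW sinα = 371.8 kN/m
Resisting = 242.6 + 677.3·tan27.3° = 242.6 + 349.6 = 592.2 kN/m
FS = 592.2 / 371.8 = 1.593

FS = 1.59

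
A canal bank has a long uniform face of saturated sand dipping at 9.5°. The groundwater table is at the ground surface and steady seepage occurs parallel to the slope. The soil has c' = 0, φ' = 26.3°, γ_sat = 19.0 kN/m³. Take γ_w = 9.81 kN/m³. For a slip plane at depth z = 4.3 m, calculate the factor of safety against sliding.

With seepage parallel to the slope and the water table at the surface, the effective normal stress on the slip plane uses the buoyant unit weight γ' = γ_sat − γ_w while the driving shear stress uses γ_sat:
FS = [c' + γ' z cos²β tanφ'] / [γ_sat z sinβ cosβ]
(For c' = 0 this reduces to FS = (γ'/γ_sat)·tanφ'/tanβ.)
γ' = 19.0 − 9.81 = 9.19 kN/m³
Numerator = 0.0 + 9.19·4.3·cos²9.5°·tan26.3° = 0.0 + 9.19·4.3·0.9728·0.4942 = 18.998 kPa
Denominator = 19.0·4.3·sin9.5°·cos9.5° = 19.0·4.3·0.1650·0.9863 = 13.299 kPa
FS = 18.998 / 13.299 = 1.429

FS = 1.43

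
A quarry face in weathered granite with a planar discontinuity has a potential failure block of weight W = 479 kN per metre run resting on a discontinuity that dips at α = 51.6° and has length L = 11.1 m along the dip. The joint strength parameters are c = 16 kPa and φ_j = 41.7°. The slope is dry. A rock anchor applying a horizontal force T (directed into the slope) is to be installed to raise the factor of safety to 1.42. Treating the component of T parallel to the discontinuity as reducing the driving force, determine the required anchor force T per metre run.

T = 57 kN/m

Resolving forces along and normal to the sliding plane, with the horizontal anchor force T adding T·sinα to the effective normal force and T·cosα acting up the plane against the driving force:
FS = [cL + (W cosα + T sinα) tanφ_j] / [W sinα − T cosα]
Without the anchor: N' = 297.5 kN/m, driving T_d = 375.4 kN/m, resisting R = 16·11.1 + 297.5·tan41.7° = 442.7 kN/m, FS = 1.18.
Setting FS = 1.42 and solving for T:
1.42·(375.4 − T cos51.6°) = 442.7 + T sin51.6°·tan41.7°
T·(sin51.6°·tan41.7° + 1.42·cos51.6°) = 1.42·375.4 − 442.7
T·(0.7837·0.8910 + 1.42·0.6211) = 533.1 − 442.7 = 90.4
T·1.5803 = 90.4
T = 57.2 kN/m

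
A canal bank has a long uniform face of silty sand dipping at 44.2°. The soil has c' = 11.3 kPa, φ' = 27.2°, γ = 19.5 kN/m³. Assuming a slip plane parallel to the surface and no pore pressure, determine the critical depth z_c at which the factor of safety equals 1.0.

Setting FS = 1.00 in FS = [c' + γz cos²β tanφ'] / [γz sinβ cosβ] and solving for z:
z = c' / [γ cosβ (FS·sinβ − cosβ·tanφ')]
  = 11.3 / [19.5·cos44.2°·(1.00·sin44.2° − cos44.2°·tan27.2°)]
  = 11.3 / [19.5·0.7169·(1.00·0.6972 − 0.7169·0.5139)]
  = 11.3 / 4.5955 = 2.459 m

z_c = 2.46 m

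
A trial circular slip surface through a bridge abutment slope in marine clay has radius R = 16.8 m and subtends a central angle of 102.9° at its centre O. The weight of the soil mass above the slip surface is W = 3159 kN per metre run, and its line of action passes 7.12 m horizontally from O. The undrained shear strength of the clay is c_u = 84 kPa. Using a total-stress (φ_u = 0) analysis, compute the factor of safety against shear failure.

FS = 1.89

Taking moments about the centre O, the resisting moment is provided by the undrained shear strength acting along the arc:
Arc length L_a = R·θ = 16.8·(102.9°·π/180) = 16.8·1.7959 = 30.17 m
M_R = c_u·L_a·R = 84·30.17·16.8 = 42578.5 kN·m/m
M_D = W·d = 3159·7.12 = 22492.1 kN·m/m
FS = M_R / M_D = 42578.5 / 22492.1 = 1.893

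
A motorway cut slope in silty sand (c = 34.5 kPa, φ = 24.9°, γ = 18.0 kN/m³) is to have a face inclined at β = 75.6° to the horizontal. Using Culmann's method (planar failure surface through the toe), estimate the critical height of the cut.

Culmann's analysis gives the critical failure plane at α_cr = (β + φ)/2 = (75.6 + 24.9)/2 = 50.2°, and the critical height
H_c = (4c/γ) · sinβ cosφ / [1 − cos(β − φ)]
    = (4·34.5/18.0) · sin75.6°·cos24.9° / [1 − cos(50.7°)]
    = 7.667 · 0.9686·0.9070 / [1 − 0.6334]
    = 7.667 · 0.8785 / 0.3666
    = 18.37 m

H_c = 18.37 m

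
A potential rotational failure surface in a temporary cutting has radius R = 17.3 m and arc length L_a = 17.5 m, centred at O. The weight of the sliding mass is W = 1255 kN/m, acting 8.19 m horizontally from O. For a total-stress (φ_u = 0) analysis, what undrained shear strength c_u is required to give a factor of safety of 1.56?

c_u = 53.0 kPa

FS = c_u·L_a·R / (W·d), so c_u = FS·W·d / (L_a·R).
c_u = 1.56·1255·8.19 / (17.50·17.3) = 16034.4 / 302.75 = 52.96 kPa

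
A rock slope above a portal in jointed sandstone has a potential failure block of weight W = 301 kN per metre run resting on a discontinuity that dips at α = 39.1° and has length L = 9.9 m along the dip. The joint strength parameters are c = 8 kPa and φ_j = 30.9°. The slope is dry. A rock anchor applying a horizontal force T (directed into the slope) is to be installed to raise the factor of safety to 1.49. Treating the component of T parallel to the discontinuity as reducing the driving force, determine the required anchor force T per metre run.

T = 42 kN/m

Resolving forces along and normal to the sliding plane, with the horizontal anchor force T adding T·sinα to the effective normal force and T·cosα acting up the plane against the driving force:
FS = [cL + (W cosα + T sinα) tanφ_j] / [W sinα − T cosα]
Without the anchor: N' = 233.6 kN/m, driving T_d = 189.8 kN/m, resisting R = 8·9.9 + 233.6·tan30.9° = 219.0 kN/m, FS = 1.15.
Setting FS = 1.49 and solving for T:
1.49·(189.8 − T cos39.1°) = 219.0 + T sin39.1°·tan30.9°
T·(sin39.1°·tan30.9° + 1.49·cos39.1°) = 1.49·189.8 − 219.0
T·(0.6307·0.5985 + 1.49·0.7760) = 282.9 − 219.0 = 63.9
T·1.5338 = 63.9
T = 41.6 kN/m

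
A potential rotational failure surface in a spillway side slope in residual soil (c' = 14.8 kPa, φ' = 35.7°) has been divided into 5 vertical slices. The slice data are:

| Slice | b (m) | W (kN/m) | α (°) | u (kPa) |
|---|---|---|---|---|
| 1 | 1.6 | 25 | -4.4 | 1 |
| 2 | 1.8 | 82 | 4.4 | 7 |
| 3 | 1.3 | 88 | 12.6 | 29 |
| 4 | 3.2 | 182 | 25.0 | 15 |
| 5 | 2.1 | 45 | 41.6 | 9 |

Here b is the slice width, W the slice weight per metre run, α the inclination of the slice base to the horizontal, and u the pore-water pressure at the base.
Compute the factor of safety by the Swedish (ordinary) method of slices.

Ordinary method of slices: FS = Σ[c'·Δl_i + (W_i cosα_i − u_i·Δl_i)·tanφ'] / Σ W_i sinα_i, with Δl_i = b_i / cosα_i.
Slice 1: Δl = 1.6/cos(-4.4°) = 1.605 m; N'_1 = 25·cos(-4.4°) − 1·1.605 = 23.3; c'Δl = 23.75; W sinα = -1.9
Slice 2: Δl = 1.8/cos4.4° = 1.805 m; N'_2 = 82·cos4.4° − 7·1.805 = 69.1; c'Δl = 26.72; W sinα = 6.3
Slice 3: Δl = 1.3/cos12.6° = 1.332 m; N'_3 = 88·cos12.6° − 29·1.332 = 47.3; c'Δl = 19.71; W sinα = 19.2
Slice 4: Δl = 3.2/cos25.0° = 3.531 m; N'_4 = 182·cos25.0° − 15·3.531 = 112.0; c'Δl = 52.26; W sinα = 76.9
Slice 5: Δl = 2.1/cos41.6° = 2.808 m; N'_5 = 45·cos41.6° − 9·2.808 = 8.4; c'Δl = 41.56; W sinα = 29.9
Σc'Δl = 164.0 kN/m; ΣN' = 260.1 kN/m; ΣW sinα = 130.4 kN/m
Resisting = 164.0 + 260.1·tan35.7° = 164.0 + 186.9 = 350.9 kN/m
FS = 350.9 / 130.4 = 2.691

FS = 2.69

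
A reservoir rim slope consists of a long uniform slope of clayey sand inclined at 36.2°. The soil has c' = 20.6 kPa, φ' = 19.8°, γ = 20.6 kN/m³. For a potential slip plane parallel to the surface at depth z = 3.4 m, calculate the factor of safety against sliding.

For an infinite slope with a slip plane parallel to the surface (no pore pressure): FS = [c' + γz cos²β tanφ'] / [γz sinβ cosβ].
γz = 20.6·3.4 = 70.04 kN/m²
Numerator = 20.6 + 70.04·cos²36.2°·tan19.8° = 20.6 + 70.04·0.6512·0.3600 = 37.020 kPa
Denominator = 70.04·sin36.2°·cos36.2° = 70.04·0.5906·0.8070 = 33.381 kPa
FS = 37.020 / 33.381 = 1.109

FS = 1.11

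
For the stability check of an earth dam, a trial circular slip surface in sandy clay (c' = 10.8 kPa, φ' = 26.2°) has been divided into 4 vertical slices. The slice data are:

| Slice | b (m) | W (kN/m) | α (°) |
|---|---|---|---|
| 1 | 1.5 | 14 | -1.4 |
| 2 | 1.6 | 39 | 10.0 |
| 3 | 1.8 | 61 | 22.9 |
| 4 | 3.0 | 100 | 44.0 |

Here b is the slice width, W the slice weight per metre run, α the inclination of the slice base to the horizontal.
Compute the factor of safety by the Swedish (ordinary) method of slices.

FS = 1.89

Ordinary method of slices: FS = Σ[c'·Δl_i + (W_i cosα_i)·tanφ'] / Σ W_i sinα_i, with Δl_i = b_i / cosα_i.
Slice 1: Δl = 1.5/cos(-1.4°) = 1.500 m; N'_1 = 14·cos(-1.4°) = 14.0; c'Δl = 16.20; W sinα = -0.3
Slice 2: Δl = 1.6/cos10.0° = 1.625 m; N'_2 = 39·cos10.0° = 38.4; c'Δl = 17.55; W sinα = 6.8
Slice 3: Δl = 1.8/cos22.9° = 1.954 m; N'_3 = 61·cos22.9° = 56.2; c'Δl = 21.10; W sinα = 23.7
Slice 4: Δl = 3.0/cos44.0° = 4.170 m; N'_4 = 100·cos44.0° = 71.9; c'Δl = 45.04; W sinα = 69.5
Σc'Δl = 99.9 kN/m; ΣN' = 180.5 kN/m; ΣW sinα = 99.6 kN/m
Resisting = 99.9 + 180.5·tan26.2° = 99.9 + 88.8 = 188.7 kN/m
FS = 188.7 / 99.6 = 1.894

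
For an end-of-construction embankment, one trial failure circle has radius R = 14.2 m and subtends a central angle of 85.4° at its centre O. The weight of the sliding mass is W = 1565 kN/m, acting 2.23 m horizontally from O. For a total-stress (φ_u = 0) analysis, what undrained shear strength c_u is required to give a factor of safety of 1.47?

c_u = 17.1 kPa

FS = c_u·L_a·R / (W·d), so c_u = FS·W·d / (L_a·R).
Arc length L_a = R·θ = 14.2·(85.4°·π/180) = 14.2·1.4905 = 21.17 m
c_u = 1.47·1565·2.23 / (21.17·14.2) = 5130.2 / 300.55 = 17.07 kPa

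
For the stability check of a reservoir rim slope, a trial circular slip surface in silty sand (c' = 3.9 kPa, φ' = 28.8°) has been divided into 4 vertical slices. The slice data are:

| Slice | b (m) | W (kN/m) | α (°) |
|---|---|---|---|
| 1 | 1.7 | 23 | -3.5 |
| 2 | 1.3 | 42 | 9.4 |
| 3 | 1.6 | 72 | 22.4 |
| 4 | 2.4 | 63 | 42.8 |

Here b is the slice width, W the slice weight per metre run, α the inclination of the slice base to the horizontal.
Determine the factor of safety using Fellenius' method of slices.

FS = 1.70

Ordinary method of slices: FS = Σ[c'·Δl_i + (W_i cosα_i)·tanφ'] / Σ W_i sinα_i, with Δl_i = b_i / cosα_i.
Slice 1: Δl = 1.7/cos(-3.5°) = 1.703 m; N'_1 = 23·cos(-3.5°) = 23.0; c'Δl = 6.64; W sinα = -1.4
Slice 2: Δl = 1.3/cos9.4° = 1.318 m; N'_2 = 42·cos9.4° = 41.4; c'Δl = 5.14; W sinα = 6.9
Slice 3: Δl = 1.6/cos22.4° = 1.731 m; N'_3 = 72·cos22.4° = 66.6; c'Δl = 6.75; W sinα = 27.4
Slice 4: Δl = 2.4/cos42.8° = 3.271 m; N'_4 = 63·cos42.8° = 46.2; c'Δl = 12.76; W sinα = 42.8
Σc'Δl = 31.3 kN/m; ΣN' = 177.2 kN/m; ΣW sinα = 75.7 kN/m
Resisting = 31.3 + 177.2·tan28.8° = 31.3 + 97.4 = 128.7 kN/m
FS = 128.7 / 75.7 = 1.700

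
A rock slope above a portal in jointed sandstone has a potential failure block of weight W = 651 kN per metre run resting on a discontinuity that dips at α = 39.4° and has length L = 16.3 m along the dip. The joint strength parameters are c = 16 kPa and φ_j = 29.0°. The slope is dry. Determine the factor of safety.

Resolving the block weight along and normal to the plane and applying the Mohr–Coulomb strength on the joint:
N' = W cosα = 651·cos39.4° = 503.0 kN/m
Driving force T = W sinα = 651·sin39.4° = 413.2 kN/m
Resisting force R = c·L + N'·tanφ_j = 16·16.3 + 503.0·tan29.0° = 260.8 + 278.8 = 539.6 kN/m
FS = R / T = 539.6 / 413.2 = 1.306

FS = 1.31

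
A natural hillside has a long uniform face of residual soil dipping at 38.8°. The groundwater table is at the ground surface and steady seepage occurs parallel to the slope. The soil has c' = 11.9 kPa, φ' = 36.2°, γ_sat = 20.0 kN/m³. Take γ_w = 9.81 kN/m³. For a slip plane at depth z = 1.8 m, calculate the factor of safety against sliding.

With seepage parallel to the slope and the water table at the surface, the effective normal stress on the slip plane uses the buoyant unit weight γ' = γ_sat − γ_w while the driving shear stress uses γ_sat:
FS = [c' + γ' z cos²β tanφ'] / [γ_sat z sinβ cosβ]
γ' = 20.0 − 9.81 = 10.19 kN/m³
Numerator = 11.9 + 10.19·1.8·cos²38.8°·tan36.2° = 11.9 + 10.19·1.8·0.6074·0.7319 = 20.053 kPa
Denominator = 20.0·1.8·sin38.8°·cos38.8° = 20.0·1.8·0.6266·0.7793 = 17.580 kPa
FS = 20.053 / 17.580 = 1.141

FS = 1.14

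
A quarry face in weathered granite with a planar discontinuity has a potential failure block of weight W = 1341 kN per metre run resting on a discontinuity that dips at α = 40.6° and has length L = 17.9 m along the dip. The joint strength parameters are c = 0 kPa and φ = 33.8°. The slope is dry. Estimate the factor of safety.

FS = 0.78

Resolving the block weight along and normal to the plane and applying the Mohr–Coulomb strength on the joint:
N' = W cosα = 1341·cos40.6° = 1018.2 kN/m
Driving force T = W sinα = 1341·sin40.6° = 872.7 kN/m
Resisting force R = c·L + N'·tanφ = 0·17.9 + 1018.2·tan33.8° = 0.0 + 681.6 = 681.6 kN/m
FS = R / T = 681.6 / 872.7 = 0.781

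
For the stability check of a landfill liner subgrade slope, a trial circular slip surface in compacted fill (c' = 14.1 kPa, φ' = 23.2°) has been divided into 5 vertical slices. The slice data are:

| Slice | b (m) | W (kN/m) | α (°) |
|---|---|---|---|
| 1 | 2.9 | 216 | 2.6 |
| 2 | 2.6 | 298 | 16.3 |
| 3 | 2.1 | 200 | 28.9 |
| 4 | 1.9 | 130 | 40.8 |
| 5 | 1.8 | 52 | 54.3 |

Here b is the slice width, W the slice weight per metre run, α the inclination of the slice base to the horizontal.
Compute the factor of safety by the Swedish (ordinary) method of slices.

Ordinary method of slices: FS = Σ[c'·Δl_i + (W_i cosα_i)·tanφ'] / Σ W_i sinα_i, with Δl_i = b_i / cosα_i.
Slice 1: Δl = 2.9/cos2.6° = 2.903 m; N'_1 = 216·cos2.6° = 215.8; c'Δl = 40.93; W sinα = 9.8
Slice 2: Δl = 2.6/cos16.3° = 2.709 m; N'_2 = 298·cos16.3° = 286.0; c'Δl = 38.20; W sinα = 83.6
Slice 3: Δl = 2.1/cos28.9° = 2.399 m; N'_3 = 200·cos28.9° = 175.1; c'Δl = 33.82; W sinα = 96.7
Slice 4: Δl = 1.9/cos40.8° = 2.510 m; N'_4 = 130·cos40.8° = 98.4; c'Δl = 35.39; W sinα = 84.9
Slice 5: Δl = 1.8/cos54.3° = 3.085 m; N'_5 = 52·cos54.3° = 30.3; c'Δl = 43.49; W sinα = 42.2
Σc'Δl = 191.8 kN/m; ΣN' = 805.6 kN/m; ΣW sinα = 317.3 kN/m
Resisting = 191.8 + 805.6·tan23.2° = 191.8 + 345.3 = 537.1 kN/m
FS = 537.1 / 317.3 = 1.693

FS = 1.69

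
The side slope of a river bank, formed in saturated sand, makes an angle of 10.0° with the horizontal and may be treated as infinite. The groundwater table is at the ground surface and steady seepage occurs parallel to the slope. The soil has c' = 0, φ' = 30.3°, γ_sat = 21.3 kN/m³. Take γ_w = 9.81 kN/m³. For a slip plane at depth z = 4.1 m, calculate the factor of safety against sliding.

With seepage parallel to the slope and the water table at the surface, the effective normal stress on the slip plane uses the buoyant unit weight γ' = γ_sat − γ_w while the driving shear stress uses γ_sat:
FS = [c' + γ' z cos²β tanφ'] / [γ_sat z sinβ cosβ]
(For c' = 0 this reduces to FS = (γ'/γ_sat)·tanφ'/tanβ.)
γ' = 21.3 − 9.81 = 11.49 kN/m³
Numerator = 0.0 + 11.49·4.1·cos²10.0°·tan30.3° = 0.0 + 11.49·4.1·0.9698·0.5844 = 26.698 kPa
Denominator = 21.3·4.1·sin10.0°·cos10.0° = 21.3·4.1·0.1736·0.9848 = 14.934 kPa
FS = 26.698 / 14.934 = 1.788

FS = 1.79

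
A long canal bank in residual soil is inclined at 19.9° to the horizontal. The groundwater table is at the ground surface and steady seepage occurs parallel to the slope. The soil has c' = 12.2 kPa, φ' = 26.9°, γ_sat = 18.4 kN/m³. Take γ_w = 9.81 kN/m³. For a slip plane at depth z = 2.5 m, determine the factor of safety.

FS = 1.48

With seepage parallel to the slope and the water table at the surface, the effective normal stress on the slip plane uses the buoyant unit weight γ' = γ_sat − γ_w while the driving shear stress uses γ_sat:
FS = [c' + γ' z cos²β tanφ'] / [γ_sat z sinβ cosβ]
γ' = 18.4 − 9.81 = 8.59 kN/m³
Numerator = 12.2 + 8.59·2.5·cos²19.9°·tan26.9° = 12.2 + 8.59·2.5·0.8841·0.5073 = 21.833 kPa
Denominator = 18.4·2.5·sin19.9°·cos19.9° = 18.4·2.5·0.3404·0.9403 = 14.723 kPa
FS = 21.833 / 14.723 = 1.483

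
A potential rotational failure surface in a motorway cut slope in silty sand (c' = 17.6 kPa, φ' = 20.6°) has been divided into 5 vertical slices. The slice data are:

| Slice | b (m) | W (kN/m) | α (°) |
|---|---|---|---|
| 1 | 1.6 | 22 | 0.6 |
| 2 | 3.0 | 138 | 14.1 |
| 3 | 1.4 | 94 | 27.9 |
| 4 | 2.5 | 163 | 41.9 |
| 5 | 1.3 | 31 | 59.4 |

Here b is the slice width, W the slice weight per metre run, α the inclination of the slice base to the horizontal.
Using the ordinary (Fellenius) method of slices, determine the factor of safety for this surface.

FS = 1.67

Ordinary method of slices: FS = Σ[c'·Δl_i + (W_i cosα_i)·tanφ'] / Σ W_i sinα_i, with Δl_i = b_i / cosα_i.
Slice 1: Δl = 1.6/cos0.6° = 1.600 m; N'_1 = 22·cos0.6° = 22.0; c'Δl = 28.16; W sinα = 0.2
Slice 2: Δl = 3.0/cos14.1° = 3.093 m; N'_2 = 138·cos14.1° = 133.8; c'Δl = 54.44; W sinα = 33.6
Slice 3: Δl = 1.4/cos27.9° = 1.584 m; N'_3 = 94·cos27.9° = 83.1; c'Δl = 27.88; W sinα = 44.0
Slice 4: Δl = 2.5/cos41.9° = 3.359 m; N'_4 = 163·cos41.9° = 121.3; c'Δl = 59.12; W sinα = 108.9
Slice 5: Δl = 1.3/cos59.4° = 2.554 m; N'_5 = 31·cos59.4° = 15.8; c'Δl = 44.95; W sinα = 26.7
Σc'Δl = 214.5 kN/m; ΣN' = 376.0 kN/m; ΣW sinα = 213.4 kN/m
Resisting = 214.5 + 376.0·tan20.6° = 214.5 + 141.3 = 355.9 kN/m
FS = 355.9 / 213.4 = 1.668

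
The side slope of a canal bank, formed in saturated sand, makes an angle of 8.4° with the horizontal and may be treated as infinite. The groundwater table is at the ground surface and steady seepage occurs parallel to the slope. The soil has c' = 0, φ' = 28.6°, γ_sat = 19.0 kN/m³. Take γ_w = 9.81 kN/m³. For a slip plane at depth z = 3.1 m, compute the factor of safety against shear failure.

FS = 1.79

With seepage parallel to the slope and the water table at the surface, the effective normal stress on the slip plane uses the buoyant unit weight γ' = γ_sat − γ_w while the driving shear stress uses γ_sat:
FS = [c' + γ' z cos²β tanφ'] / [γ_sat z sinβ cosβ]
(For c' = 0 this reduces to FS = (γ'/γ_sat)·tanφ'/tanβ.)
γ' = 19.0 − 9.81 = 9.19 kN/m³
Numerator = 0.0 + 9.19·3.1·cos²8.4°·tan28.6° = 0.0 + 9.19·3.1·0.9787·0.5452 = 15.201 kPa
Denominator = 19.0·3.1·sin8.4°·cos8.4° = 19.0·3.1·0.1461·0.9893 = 8.512 kPa
FS = 15.201 / 8.512 = 1.786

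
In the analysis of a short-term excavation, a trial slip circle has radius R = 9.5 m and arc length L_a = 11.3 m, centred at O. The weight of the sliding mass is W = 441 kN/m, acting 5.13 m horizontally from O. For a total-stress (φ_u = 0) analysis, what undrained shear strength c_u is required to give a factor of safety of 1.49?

c_u = 31.4 kPa

FS = c_u·L_a·R / (W·d), so c_u = FS·W·d / (L_a·R).
c_u = 1.49·441·5.13 / (11.30·9.5) = 3370.9 / 107.35 = 31.40 kPa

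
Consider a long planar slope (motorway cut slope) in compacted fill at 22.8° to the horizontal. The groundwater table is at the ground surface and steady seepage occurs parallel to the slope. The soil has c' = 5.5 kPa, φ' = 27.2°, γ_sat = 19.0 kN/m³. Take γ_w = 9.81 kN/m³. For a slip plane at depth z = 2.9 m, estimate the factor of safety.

With seepage parallel to the slope and the water table at the surface, the effective normal stress on the slip plane uses the buoyant unit weight γ' = γ_sat − γ_w while the driving shear stress uses γ_sat:
FS = [c' + γ' z cos²β tanφ'] / [γ_sat z sinβ cosβ]
γ' = 19.0 − 9.81 = 9.19 kN/m³
Numerator = 5.5 + 9.19·2.9·cos²22.8°·tan27.2° = 5.5 + 9.19·2.9·0.8498·0.5139 = 17.140 kPa
Denominator = 19.0·2.9·sin22.8°·cos22.8° = 19.0·2.9·0.3875·0.9219 = 19.684 kPa
FS = 17.140 / 19.684 = 0.871

FS = 0.87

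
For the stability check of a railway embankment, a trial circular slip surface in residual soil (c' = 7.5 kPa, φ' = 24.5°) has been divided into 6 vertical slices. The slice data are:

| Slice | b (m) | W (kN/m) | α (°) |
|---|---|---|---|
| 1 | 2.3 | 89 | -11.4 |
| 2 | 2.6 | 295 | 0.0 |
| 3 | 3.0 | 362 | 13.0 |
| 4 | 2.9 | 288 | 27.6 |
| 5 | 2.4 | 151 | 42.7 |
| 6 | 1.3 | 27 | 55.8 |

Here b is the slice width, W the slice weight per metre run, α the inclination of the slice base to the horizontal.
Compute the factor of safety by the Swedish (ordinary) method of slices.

FS = 1.97

Ordinary method of slices: FS = Σ[c'·Δl_i + (W_i cosα_i)·tanφ'] / Σ W_i sinα_i, with Δl_i = b_i / cosα_i.
Slice 1: Δl = 2.3/cos(-11.4°) = 2.346 m; N'_1 = 89·cos(-11.4°) = 87.2; c'Δl = 17.60; W sinα = -17.6
Slice 2: Δl = 2.6/cos0.0° = 2.600 m; N'_2 = 295·cos0.0° = 295.0; c'Δl = 19.50; W sinα = 0.0
Slice 3: Δl = 3.0/cos13.0° = 3.079 m; N'_3 = 362·cos13.0° = 352.7; c'Δl = 23.09; W sinα = 81.4
Slice 4: Δl = 2.9/cos27.6° = 3.272 m; N'_4 = 288·cos27.6° = 255.2; c'Δl = 24.54; W sinα = 133.4
Slice 5: Δl = 2.4/cos42.7° = 3.266 m; N'_5 = 151·cos42.7° = 111.0; c'Δl = 24.49; W sinα = 102.4
Slice 6: Δl = 1.3/cos55.8° = 2.313 m; N'_6 = 27·cos55.8° = 15.2; c'Δl = 17.35; W sinα = 22.3
Σc'Δl = 126.6 kN/m; ΣN' = 1116.3 kN/m; ΣW sinα = 322.0 kN/m
Resisting = 126.6 + 1116.3·tan24.5° = 126.6 + 508.7 = 635.3 kN/m
FS = 635.3 / 322.0 = 1.973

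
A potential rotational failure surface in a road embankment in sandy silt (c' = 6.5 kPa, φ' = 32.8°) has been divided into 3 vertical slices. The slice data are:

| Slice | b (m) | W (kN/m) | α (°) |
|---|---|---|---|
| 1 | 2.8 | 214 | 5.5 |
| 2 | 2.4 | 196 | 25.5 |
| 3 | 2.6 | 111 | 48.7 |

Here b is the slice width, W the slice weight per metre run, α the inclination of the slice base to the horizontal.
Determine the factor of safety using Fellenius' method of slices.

FS = 1.91

Ordinary method of slices: FS = Σ[c'·Δl_i + (W_i cosα_i)·tanφ'] / Σ W_i sinα_i, with Δl_i = b_i / cosα_i.
Slice 1: Δl = 2.8/cos5.5° = 2.813 m; N'_1 = 214·cos5.5° = 213.0; c'Δl = 18.28; W sinα = 20.5
Slice 2: Δl = 2.4/cos25.5° = 2.659 m; N'_2 = 196·cos25.5° = 176.9; c'Δl = 17.28; W sinα = 84.4
Slice 3: Δl = 2.6/cos48.7° = 3.939 m; N'_3 = 111·cos48.7° = 73.3; c'Δl = 25.61; W sinα = 83.4
Σc'Δl = 61.2 kN/m; ΣN' = 463.2 kN/m; ΣW sinα = 188.3 kN/m
Resisting = 61.2 + 463.2·tan32.8° = 61.2 + 298.5 = 359.7 kN/m
FS = 359.7 / 188.3 = 1.910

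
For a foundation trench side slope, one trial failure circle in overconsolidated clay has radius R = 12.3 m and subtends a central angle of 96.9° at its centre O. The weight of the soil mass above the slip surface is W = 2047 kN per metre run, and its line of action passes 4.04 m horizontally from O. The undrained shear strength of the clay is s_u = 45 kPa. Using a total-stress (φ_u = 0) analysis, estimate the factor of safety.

Taking moments about the centre O, the resisting moment is provided by the undrained shear strength acting along the arc:
Arc length L_a = R·θ = 12.3·(96.9°·π/180) = 12.3·1.6912 = 20.80 m
M_R = s_u·L_a·R = 45·20.80·12.3 = 11513.9 kN·m/m
M_D = W·d = 2047·4.04 = 8269.9 kN·m/m
FS = M_R / M_D = 11513.9 / 8269.9 = 1.392

FS = 1.39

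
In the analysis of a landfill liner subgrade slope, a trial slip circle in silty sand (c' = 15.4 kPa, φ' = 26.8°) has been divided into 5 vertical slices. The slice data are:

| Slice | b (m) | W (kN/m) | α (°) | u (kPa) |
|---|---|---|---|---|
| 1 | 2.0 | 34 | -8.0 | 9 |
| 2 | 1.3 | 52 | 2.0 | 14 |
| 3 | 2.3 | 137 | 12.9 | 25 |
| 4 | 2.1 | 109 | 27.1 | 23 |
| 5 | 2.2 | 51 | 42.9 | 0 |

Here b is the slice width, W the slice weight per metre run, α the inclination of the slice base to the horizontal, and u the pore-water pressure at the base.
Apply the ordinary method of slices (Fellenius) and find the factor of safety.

FS = 2.44

Ordinary method of slices: FS = Σ[c'·Δl_i + (W_i cosα_i − u_i·Δl_i)·tanφ'] / Σ W_i sinα_i, with Δl_i = b_i / cosα_i.
Slice 1: Δl = 2.0/cos(-8.0°) = 2.020 m; N'_1 = 34·cos(-8.0°) − 9·2.020 = 15.5; c'Δl = 31.10; W sinα = -4.7
Slice 2: Δl = 1.3/cos2.0° = 1.301 m; N'_2 = 52·cos2.0° − 14·1.301 = 33.8; c'Δl = 20.03; W sinα = 1.8
Slice 3: Δl = 2.3/cos12.9° = 2.360 m; N'_3 = 137·cos12.9° − 25·2.360 = 74.6; c'Δl = 36.34; W sinα = 30.6
Slice 4: Δl = 2.1/cos27.1° = 2.359 m; N'_4 = 109·cos27.1° − 23·2.359 = 42.8; c'Δl = 36.33; W sinα = 49.7
Slice 5: Δl = 2.2/cos42.9° = 3.003 m; N'_5 = 51·cos42.9° − 0·3.003 = 37.4; c'Δl = 46.25; W sinα = 34.7
Σc'Δl = 170.1 kN/m; ΣN' = 203.9 kN/m; ΣW sinα = 112.0 kN/m
Resisting = 170.1 + 203.9·tan26.8° = 170.1 + 103.0 = 273.1 kN/m
FS = 273.1 / 112.0 = 2.437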